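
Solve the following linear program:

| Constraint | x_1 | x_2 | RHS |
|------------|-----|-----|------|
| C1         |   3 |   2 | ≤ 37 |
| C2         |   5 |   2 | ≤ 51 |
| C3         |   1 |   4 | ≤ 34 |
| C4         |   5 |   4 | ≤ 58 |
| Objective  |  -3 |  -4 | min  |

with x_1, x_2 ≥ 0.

Evaluate the objective at each vertex of the feasible region:
  z(0, 0) = 0
  z(10.2, 0) = -30.6
  z(8.8, 3.5) = -40.4
  z(6, 7) = -46  ←
  z(0, 8.5) = -34
The minimum is at x_1 = 6, x_2 = 7.

x_1 = 6, x_2 = 7, z = -46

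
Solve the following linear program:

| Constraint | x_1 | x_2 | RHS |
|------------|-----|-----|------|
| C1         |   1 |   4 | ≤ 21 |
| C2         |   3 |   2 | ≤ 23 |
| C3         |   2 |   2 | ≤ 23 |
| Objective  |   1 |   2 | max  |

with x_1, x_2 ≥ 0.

Evaluate the objective at each vertex of the feasible region:
  z(0, 0) = 0
  z(7.667, 0) = 7.667
  z(5, 4) = 13  ←
  z(0, 5.25) = 10.5
The maximum is at x_1 = 5, x_2 = 4.

x_1 = 5, x_2 = 4, z = 13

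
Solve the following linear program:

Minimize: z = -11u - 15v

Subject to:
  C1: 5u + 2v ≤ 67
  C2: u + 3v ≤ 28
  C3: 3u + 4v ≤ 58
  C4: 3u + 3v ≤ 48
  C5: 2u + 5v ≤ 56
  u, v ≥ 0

Evaluate the objective at each vertex of the feasible region:
  z(0, 0) = 0
  z(13.4, 0) = -147.4
  z(11.67, 4.333) = -193.3
  z(10, 6) = -200  ←
  z(0, 9.333) = -140
The minimum is at u = 10, v = 6.

u = 10, v = 6, z = -200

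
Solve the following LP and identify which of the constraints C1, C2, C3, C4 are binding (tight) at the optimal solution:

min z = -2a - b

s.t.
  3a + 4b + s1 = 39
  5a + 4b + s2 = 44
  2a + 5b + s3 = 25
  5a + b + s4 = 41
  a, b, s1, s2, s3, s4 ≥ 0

At a = 8, b = 1, compute slack b - a·x for each constraint:
  C1: 39 − 28 = 11  (slack)
  C2: 44 − 44 = 0  (binding)
  C3: 25 − 21 = 4  (slack)
  C4: 41 − 41 = 0  (binding)

Optimal: a = 8, b = 1
Binding: C2, C4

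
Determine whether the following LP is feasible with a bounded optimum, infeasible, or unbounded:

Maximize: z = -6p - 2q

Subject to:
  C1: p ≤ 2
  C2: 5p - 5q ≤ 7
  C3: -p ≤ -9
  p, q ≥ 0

Infeasible (no feasible solution exists)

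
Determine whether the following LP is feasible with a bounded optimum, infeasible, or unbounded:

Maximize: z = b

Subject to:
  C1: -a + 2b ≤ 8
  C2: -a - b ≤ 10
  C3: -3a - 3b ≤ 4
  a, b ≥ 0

Unbounded (objective can increase without bound)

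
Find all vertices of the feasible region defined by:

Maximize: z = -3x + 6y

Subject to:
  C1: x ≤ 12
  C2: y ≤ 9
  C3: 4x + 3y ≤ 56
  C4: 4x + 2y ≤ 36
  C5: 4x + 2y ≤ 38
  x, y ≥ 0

(0, 0), (9, 0), (4.5, 9), (0, 9)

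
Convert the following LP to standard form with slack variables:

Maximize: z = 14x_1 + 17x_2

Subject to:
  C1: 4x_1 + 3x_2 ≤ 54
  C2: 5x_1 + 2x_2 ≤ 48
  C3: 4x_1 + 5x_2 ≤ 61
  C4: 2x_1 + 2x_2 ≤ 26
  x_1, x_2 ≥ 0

max z = 14x_1 + 17x_2

s.t.
  4x_1 + 3x_2 + s1 = 54
  5x_1 + 2x_2 + s2 = 48
  4x_1 + 5x_2 + s3 = 61
  2x_1 + 2x_2 + s4 = 26
  x_1, x_2, s1, s2, s3, s4 ≥ 0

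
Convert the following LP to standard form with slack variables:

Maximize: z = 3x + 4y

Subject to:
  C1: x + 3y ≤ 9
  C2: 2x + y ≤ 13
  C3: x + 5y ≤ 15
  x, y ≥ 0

max z = 3x + 4y

s.t.
  x + 3y + s1 = 9
  2x + y + s2 = 13
  x + 5y + s3 = 15
  x, y, s1, s2, s3 ≥ 0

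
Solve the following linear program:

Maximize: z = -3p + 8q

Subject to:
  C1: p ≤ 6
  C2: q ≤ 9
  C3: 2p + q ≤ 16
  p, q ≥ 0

Evaluate the objective at each vertex of the feasible region:
  z(0, 0) = 0
  z(6, 0) = -18
  z(6, 4) = 14
  z(3.5, 9) = 61.5
  z(0, 9) = 72  ←
The maximum is at p = 0, q = 9.

p = 0, q = 9, z = 72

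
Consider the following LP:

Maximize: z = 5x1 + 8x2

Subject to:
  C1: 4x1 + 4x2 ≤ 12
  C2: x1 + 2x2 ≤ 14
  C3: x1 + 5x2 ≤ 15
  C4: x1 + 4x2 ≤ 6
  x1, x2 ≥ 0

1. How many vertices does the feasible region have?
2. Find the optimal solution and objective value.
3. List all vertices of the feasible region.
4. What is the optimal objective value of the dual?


1. 4
2. x1 = 2, x2 = 1, z = 18
3. (0, 0), (3, 0), (2, 1), (0, 1.5)
4. 18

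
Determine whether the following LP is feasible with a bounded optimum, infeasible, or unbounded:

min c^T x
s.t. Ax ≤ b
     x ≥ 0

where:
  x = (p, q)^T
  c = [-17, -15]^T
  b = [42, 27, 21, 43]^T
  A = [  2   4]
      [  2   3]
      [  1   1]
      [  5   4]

Feasible with a bounded optimal solution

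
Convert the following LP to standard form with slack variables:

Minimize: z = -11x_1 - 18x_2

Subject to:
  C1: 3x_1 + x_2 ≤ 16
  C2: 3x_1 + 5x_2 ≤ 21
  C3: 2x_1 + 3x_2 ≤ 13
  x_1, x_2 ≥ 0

min z = -11x_1 - 18x_2

s.t.
  3x_1 + x_2 + s1 = 16
  3x_1 + 5x_2 + s2 = 21
  2x_1 + 3x_2 + s3 = 13
  x_1, x_2, s1, s2, s3 ≥ 0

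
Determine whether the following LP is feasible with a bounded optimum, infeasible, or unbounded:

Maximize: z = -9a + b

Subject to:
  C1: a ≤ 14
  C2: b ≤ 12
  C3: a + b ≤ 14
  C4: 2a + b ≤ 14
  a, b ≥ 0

Feasible with a bounded optimal solution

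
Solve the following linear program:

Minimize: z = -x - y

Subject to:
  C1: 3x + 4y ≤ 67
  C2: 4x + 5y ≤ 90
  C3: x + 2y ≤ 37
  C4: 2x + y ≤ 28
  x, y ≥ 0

Evaluate the objective at each vertex of the feasible region:
  z(0, 0) = 0
  z(14, 0) = -14
  z(9, 10) = -19  ←
  z(0, 16.75) = -16.75
The minimum is at x = 9, y = 10.

x = 9, y = 10, z = -19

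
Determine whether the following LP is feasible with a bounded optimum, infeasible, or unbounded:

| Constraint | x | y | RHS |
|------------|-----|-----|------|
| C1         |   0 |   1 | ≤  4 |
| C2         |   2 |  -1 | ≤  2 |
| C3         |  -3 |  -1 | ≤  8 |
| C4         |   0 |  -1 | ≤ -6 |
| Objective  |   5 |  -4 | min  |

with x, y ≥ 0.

Infeasible (no feasible solution exists)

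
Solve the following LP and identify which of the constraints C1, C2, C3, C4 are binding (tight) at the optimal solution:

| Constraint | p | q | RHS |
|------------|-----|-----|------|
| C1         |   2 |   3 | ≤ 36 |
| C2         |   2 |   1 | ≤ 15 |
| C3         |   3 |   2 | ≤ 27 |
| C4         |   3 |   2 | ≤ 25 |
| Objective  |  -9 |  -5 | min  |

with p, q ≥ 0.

At p = 5, q = 5, compute slack b - a·x for each constraint:
  C1: 36 − 25 = 11  (slack)
  C2: 15 − 15 = 0  (binding)
  C3: 27 − 25 = 2  (slack)
  C4: 25 − 25 = 0  (binding)

Optimal: p = 5, q = 5
Binding: C2, C4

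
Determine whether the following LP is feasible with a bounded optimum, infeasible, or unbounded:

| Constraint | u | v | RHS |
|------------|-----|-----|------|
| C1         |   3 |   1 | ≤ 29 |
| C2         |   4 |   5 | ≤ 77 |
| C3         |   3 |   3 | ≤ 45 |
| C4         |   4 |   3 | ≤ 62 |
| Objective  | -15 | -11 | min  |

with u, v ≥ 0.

Feasible with a bounded optimal solution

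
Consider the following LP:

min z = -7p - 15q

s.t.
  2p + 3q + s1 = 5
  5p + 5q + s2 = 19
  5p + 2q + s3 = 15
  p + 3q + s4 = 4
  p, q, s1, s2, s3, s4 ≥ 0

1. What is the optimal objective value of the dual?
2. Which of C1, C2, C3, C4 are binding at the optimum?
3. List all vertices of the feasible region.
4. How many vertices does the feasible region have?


1. -22
2. C1, C4
3. (0, 0), (2.5, 0), (1, 1), (0, 1.333)
4. 4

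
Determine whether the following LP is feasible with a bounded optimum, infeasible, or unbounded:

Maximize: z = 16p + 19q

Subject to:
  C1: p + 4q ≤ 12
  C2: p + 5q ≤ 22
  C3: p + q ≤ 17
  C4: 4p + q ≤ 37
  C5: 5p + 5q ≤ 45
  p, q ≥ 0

Feasible with a bounded optimal solution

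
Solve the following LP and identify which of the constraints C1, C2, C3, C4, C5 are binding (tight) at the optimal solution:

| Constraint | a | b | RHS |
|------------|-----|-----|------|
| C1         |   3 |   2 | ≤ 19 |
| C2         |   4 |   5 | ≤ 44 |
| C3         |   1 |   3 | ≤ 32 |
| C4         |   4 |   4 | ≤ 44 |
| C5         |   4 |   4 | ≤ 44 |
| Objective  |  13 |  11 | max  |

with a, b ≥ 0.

At a = 1, b = 8, compute slack b - a·x for each constraint:
  C1: 19 − 19 = 0  (binding)
  C2: 44 − 44 = 0  (binding)
  C3: 32 − 25 = 7  (slack)
  C4: 44 − 36 = 8  (slack)
  C5: 44 − 36 = 8  (slack)

Optimal: a = 1, b = 8
Binding: C1, C2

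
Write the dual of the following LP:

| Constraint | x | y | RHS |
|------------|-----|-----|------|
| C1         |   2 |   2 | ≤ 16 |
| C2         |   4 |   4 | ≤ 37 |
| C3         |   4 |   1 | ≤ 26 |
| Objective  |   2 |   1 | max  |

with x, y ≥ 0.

Primal max cᵀx s.t. Ax ≤ b, x ≥ 0  →  Dual min bᵀy s.t. Aᵀy ≥ c, y ≥ 0.

Minimize: z = 16y1 + 37y2 + 26y3

Subject to:
  2y1 + 4y2 + 4y3 ≥ 2
  2y1 + 4y2 + y3 ≥ 1
  y1, y2, y3 ≥ 0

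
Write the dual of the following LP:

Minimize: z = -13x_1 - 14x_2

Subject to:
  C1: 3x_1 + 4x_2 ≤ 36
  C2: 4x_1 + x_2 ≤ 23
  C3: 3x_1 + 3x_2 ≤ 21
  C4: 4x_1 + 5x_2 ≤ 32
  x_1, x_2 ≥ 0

Primal min cᵀx s.t. Ax ≤ b, x ≥ 0  →  Dual max −bᵀy s.t. Aᵀy ≥ −c, y ≥ 0.

Maximize: z = -36y1 - 23y2 - 21y3 - 32y4

Subject to:
  3y1 + 4y2 + 3y3 + 4y4 ≥ 13
  4y1 + y2 + 3y3 + 5y4 ≥ 14
  y1, y2, y3, y4 ≥ 0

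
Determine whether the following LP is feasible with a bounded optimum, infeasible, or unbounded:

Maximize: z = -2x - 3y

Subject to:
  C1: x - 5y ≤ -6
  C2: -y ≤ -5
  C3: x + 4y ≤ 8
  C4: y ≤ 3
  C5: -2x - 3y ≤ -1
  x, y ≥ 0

Infeasible (no feasible solution exists)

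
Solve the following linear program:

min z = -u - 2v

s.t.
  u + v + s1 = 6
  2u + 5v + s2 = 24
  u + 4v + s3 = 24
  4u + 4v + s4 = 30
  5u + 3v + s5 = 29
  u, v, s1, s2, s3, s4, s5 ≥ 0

Evaluate the objective at each vertex of the feasible region:
  z(0, 0) = 0
  z(5.8, 0) = -5.8
  z(5.5, 0.5) = -6.5
  z(2, 4) = -10  ←
  z(0, 4.8) = -9.6
The minimum is at u = 2, v = 4.

u = 2, v = 4, z = -10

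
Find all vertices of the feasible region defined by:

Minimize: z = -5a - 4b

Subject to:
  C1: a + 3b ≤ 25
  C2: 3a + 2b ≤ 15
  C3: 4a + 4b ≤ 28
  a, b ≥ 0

(0, 0), (5, 0), (1, 6), (0, 7)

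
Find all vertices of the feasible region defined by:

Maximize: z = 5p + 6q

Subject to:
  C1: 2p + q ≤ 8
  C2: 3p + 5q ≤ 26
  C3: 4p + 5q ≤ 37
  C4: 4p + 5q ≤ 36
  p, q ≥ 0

(0, 0), (4, 0), (2, 4), (0, 5.2)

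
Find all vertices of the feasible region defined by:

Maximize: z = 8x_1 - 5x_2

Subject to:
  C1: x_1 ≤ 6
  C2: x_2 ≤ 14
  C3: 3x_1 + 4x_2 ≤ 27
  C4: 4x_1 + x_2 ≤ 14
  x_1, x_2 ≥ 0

(0, 0), (3.5, 0), (2.231, 5.077), (0, 6.75)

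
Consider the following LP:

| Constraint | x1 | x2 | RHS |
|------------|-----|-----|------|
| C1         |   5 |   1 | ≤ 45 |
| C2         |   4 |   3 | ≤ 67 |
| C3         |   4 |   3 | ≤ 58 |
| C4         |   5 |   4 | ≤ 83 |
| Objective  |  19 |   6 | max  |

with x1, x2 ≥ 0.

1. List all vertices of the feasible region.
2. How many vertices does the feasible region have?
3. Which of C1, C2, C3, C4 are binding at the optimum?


1. (0, 0), (9, 0), (7, 10), (0, 19.33)
2. 4
3. C1, C3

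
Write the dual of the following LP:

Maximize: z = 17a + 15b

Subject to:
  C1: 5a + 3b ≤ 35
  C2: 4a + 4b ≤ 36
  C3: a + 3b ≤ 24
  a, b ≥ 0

Primal max cᵀx s.t. Ax ≤ b, x ≥ 0  →  Dual min bᵀy s.t. Aᵀy ≥ c, y ≥ 0.

Minimize: z = 35y1 + 36y2 + 24y3

Subject to:
  5y1 + 4y2 + y3 ≥ 17
  3y1 + 4y2 + 3y3 ≥ 15
  y1, y2, y3 ≥ 0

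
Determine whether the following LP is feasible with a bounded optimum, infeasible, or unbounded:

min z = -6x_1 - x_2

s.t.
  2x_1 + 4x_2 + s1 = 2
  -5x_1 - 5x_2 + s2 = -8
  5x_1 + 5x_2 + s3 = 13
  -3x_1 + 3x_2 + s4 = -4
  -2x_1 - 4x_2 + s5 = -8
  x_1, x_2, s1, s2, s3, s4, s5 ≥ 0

Infeasible (no feasible solution exists)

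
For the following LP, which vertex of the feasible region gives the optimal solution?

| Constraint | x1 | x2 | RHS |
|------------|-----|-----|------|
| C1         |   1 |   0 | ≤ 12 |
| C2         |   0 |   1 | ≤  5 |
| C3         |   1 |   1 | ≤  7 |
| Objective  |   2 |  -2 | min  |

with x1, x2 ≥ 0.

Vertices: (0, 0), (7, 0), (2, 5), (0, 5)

Evaluate the objective at each vertex of the feasible region:
  z(0, 0) = 0
  z(7, 0) = 14
  z(2, 5) = -6
  z(0, 5) = -10  ←
The minimum is at x1 = 0, x2 = 5.

(0, 5)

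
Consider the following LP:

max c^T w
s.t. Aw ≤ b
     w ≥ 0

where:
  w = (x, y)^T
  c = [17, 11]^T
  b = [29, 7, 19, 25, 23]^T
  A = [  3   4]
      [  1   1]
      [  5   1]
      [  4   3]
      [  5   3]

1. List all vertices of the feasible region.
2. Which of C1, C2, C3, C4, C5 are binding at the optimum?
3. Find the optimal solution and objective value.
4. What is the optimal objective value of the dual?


1. (0, 0), (3.8, 0), (3.4, 2), (1, 6), (0, 7)
2. C2, C5
3. x = 1, y = 6, z = 83
4. 83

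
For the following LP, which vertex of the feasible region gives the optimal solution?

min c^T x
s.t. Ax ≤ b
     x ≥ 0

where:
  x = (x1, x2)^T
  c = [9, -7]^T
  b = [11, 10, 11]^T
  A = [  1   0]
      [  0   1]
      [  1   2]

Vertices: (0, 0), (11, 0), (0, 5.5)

Evaluate the objective at each vertex of the feasible region:
  z(0, 0) = 0
  z(11, 0) = 99
  z(0, 5.5) = -38.5  ←
The minimum is at x1 = 0, x2 = 5.5.

(0, 5.5)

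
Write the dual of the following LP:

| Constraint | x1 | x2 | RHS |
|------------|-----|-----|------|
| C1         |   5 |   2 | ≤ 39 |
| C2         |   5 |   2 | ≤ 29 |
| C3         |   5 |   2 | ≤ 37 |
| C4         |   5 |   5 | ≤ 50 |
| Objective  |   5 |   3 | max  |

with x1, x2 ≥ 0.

Primal max cᵀx s.t. Ax ≤ b, x ≥ 0  →  Dual min bᵀy s.t. Aᵀy ≥ c, y ≥ 0.

Minimize: z = 39y1 + 29y2 + 37y3 + 50y4

Subject to:
  5y1 + 5y2 + 5y3 + 5y4 ≥ 5
  2y1 + 2y2 + 2y3 + 5y4 ≥ 3
  y1, y2, y3, y4 ≥ 0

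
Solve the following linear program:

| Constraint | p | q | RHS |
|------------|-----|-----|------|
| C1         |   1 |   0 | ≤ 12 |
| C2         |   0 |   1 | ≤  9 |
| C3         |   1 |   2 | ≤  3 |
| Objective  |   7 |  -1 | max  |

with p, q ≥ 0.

Evaluate the objective at each vertex of the feasible region:
  z(0, 0) = 0
  z(3, 0) = 21  ←
  z(0, 1.5) = -1.5
The maximum is at p = 3, q = 0.

p = 3, q = 0, z = 21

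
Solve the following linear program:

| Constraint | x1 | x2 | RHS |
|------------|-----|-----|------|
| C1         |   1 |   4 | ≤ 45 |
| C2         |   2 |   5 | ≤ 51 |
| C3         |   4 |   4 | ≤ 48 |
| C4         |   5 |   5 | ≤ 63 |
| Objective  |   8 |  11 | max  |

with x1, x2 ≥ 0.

Evaluate the objective at each vertex of the feasible region:
  z(0, 0) = 0
  z(12, 0) = 96
  z(3, 9) = 123  ←
  z(0, 10.2) = 112.2
The maximum is at x1 = 3, x2 = 9.

x1 = 3, x2 = 9, z = 123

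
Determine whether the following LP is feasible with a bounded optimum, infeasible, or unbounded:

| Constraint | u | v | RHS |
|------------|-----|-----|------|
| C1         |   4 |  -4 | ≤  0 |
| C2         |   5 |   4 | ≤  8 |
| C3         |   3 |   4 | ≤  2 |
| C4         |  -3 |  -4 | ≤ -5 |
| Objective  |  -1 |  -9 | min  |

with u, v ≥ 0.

Infeasible (no feasible solution exists)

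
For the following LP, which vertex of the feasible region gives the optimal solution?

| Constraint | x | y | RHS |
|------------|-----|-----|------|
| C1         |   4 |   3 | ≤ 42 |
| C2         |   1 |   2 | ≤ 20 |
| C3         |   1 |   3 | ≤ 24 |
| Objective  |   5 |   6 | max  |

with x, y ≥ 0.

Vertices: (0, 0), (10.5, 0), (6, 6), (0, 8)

Evaluate the objective at each vertex of the feasible region:
  z(0, 0) = 0
  z(10.5, 0) = 52.5
  z(6, 6) = 66  ←
  z(0, 8) = 48
The maximum is at x = 6, y = 6.

(6, 6)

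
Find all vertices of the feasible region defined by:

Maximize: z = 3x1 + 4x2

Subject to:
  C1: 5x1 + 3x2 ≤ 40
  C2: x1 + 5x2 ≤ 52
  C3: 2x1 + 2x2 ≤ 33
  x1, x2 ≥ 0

(0, 0), (8, 0), (2, 10), (0, 10.4)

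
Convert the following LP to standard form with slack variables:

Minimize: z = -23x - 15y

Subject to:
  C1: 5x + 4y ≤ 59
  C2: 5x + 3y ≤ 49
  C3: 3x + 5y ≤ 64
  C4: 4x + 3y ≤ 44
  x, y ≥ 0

min z = -23x - 15y

s.t.
  5x + 4y + s1 = 59
  5x + 3y + s2 = 49
  3x + 5y + s3 = 64
  4x + 3y + s4 = 44
  x, y, s1, s2, s3, s4 ≥ 0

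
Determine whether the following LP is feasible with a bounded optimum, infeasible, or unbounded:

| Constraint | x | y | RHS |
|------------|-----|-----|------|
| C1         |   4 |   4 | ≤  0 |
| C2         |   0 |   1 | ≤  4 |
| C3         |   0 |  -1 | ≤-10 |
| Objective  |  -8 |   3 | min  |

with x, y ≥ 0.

Infeasible (no feasible solution exists)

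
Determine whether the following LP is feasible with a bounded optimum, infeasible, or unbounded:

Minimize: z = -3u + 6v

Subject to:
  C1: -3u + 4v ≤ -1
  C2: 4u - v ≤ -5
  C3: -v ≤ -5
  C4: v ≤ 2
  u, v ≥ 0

Infeasible (no feasible solution exists)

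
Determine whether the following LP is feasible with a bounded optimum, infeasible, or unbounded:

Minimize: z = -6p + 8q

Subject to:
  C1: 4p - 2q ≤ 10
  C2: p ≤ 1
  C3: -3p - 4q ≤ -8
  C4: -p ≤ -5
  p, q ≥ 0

Infeasible (no feasible solution exists)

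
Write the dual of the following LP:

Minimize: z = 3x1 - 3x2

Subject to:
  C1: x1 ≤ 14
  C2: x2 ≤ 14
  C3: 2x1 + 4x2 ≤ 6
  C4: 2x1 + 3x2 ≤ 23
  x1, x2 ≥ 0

Primal min cᵀx s.t. Ax ≤ b, x ≥ 0  →  Dual max −bᵀy s.t. Aᵀy ≥ −c, y ≥ 0.

Maximize: z = -14y1 - 14y2 - 6y3 - 23y4

Subject to:
  y1 + 2y3 + 2y4 ≥ -3
  y2 + 4y3 + 3y4 ≥ 3
  y1, y2, y3, y4 ≥ 0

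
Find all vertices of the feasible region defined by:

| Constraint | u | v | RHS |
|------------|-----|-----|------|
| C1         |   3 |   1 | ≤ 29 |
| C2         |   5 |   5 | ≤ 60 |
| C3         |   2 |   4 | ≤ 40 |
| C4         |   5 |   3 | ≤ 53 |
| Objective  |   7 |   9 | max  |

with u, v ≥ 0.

(0, 0), (9.667, 0), (8.5, 3.5), (4, 8), (0, 10)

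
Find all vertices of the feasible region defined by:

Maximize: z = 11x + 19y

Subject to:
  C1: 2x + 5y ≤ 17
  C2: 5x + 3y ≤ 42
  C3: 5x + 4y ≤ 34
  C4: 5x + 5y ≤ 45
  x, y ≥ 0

(0, 0), (6.8, 0), (6, 1), (0, 3.4)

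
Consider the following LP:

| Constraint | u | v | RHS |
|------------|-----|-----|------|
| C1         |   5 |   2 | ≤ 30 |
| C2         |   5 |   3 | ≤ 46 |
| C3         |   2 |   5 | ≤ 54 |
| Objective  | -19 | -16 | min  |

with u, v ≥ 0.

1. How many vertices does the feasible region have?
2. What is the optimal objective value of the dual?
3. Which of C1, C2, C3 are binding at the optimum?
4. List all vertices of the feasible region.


1. 4
2. -198
3. C1, C3
4. (0, 0), (6, 0), (2, 10), (0, 10.8)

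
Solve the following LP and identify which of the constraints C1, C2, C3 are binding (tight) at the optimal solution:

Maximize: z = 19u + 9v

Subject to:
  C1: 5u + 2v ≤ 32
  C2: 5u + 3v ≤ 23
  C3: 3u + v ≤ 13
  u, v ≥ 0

At u = 4, v = 1, compute slack b - a·x for each constraint:
  C1: 32 − 22 = 10  (slack)
  C2: 23 − 23 = 0  (binding)
  C3: 13 − 13 = 0  (binding)

Optimal: u = 4, v = 1
Binding: C2, C3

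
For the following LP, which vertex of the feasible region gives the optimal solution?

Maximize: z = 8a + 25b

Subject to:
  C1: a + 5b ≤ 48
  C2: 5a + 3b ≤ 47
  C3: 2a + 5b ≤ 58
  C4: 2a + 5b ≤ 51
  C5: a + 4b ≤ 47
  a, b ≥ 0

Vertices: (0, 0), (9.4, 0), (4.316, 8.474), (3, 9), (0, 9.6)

Evaluate the objective at each vertex of the feasible region:
  z(0, 0) = 0
  z(9.4, 0) = 75.2
  z(4.316, 8.474) = 246.4
  z(3, 9) = 249  ←
  z(0, 9.6) = 240
The maximum is at a = 3, b = 9.

(3, 9)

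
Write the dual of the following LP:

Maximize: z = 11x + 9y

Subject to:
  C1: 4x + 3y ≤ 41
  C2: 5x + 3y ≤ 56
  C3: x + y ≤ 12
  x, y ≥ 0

Primal max cᵀx s.t. Ax ≤ b, x ≥ 0  →  Dual min bᵀy s.t. Aᵀy ≥ c, y ≥ 0.

Minimize: z = 41y1 + 56y2 + 12y3

Subject to:
  4y1 + 5y2 + y3 ≥ 11
  3y1 + 3y2 + y3 ≥ 9
  y1, y2, y3 ≥ 0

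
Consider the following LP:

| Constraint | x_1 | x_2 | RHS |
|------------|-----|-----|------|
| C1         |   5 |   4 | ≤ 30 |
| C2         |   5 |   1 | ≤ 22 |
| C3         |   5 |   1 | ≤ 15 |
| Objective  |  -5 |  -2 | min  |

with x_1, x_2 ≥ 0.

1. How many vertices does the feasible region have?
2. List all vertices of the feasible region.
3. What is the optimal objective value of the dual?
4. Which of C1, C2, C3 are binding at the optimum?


1. 4
2. (0, 0), (3, 0), (2, 5), (0, 7.5)
3. -20
4. C1, C3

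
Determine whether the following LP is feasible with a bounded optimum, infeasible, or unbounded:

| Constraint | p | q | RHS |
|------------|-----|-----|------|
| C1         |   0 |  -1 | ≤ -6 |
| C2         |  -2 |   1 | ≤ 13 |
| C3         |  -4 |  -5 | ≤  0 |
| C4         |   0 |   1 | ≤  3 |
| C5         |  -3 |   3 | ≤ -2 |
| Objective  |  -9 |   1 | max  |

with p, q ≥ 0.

Infeasible (no feasible solution exists)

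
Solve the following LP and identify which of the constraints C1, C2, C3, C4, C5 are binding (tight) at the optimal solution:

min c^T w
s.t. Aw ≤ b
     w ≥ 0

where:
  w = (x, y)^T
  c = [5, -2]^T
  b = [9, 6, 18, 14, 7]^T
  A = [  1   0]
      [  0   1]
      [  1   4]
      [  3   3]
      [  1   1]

At x = 0, y = 4.5, compute slack b - a·x for each constraint:
  C1: 9 − 0 = 9  (slack)
  C2: 6 − 4.5 = 1.5  (slack)
  C3: 18 − 18 = 0  (binding)
  C4: 14 − 13.5 = 0.5  (slack)
  C5: 7 − 4.5 = 2.5  (slack)

Optimal: x = 0, y = 4.5
Binding: C3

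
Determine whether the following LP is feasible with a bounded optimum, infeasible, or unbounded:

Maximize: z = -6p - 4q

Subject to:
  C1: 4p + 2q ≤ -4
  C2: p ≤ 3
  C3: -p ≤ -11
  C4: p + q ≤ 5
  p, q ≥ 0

Infeasible (no feasible solution exists)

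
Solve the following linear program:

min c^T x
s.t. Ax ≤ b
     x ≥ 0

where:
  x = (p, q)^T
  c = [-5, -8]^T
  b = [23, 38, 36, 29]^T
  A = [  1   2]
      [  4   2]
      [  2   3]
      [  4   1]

Evaluate the objective at each vertex of the feasible region:
  z(0, 0) = 0
  z(7.25, 0) = -36.25
  z(5.1, 8.6) = -94.3
  z(3, 10) = -95  ←
  z(0, 11.5) = -92
The minimum is at p = 3, q = 10.

p = 3, q = 10, z = -95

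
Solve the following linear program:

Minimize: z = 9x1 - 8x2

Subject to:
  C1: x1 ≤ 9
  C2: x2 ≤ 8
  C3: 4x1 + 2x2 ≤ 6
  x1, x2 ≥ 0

Evaluate the objective at each vertex of the feasible region:
  z(0, 0) = 0
  z(1.5, 0) = 13.5
  z(0, 3) = -24  ←
The minimum is at x1 = 0, x2 = 3.

x1 = 0, x2 = 3, z = -24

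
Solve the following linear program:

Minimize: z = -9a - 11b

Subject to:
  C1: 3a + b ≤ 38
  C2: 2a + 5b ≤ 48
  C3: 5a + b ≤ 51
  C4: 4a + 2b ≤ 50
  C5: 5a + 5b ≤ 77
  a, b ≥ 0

Evaluate the objective at each vertex of the feasible region:
  z(0, 0) = 0
  z(10.2, 0) = -91.8
  z(9, 6) = -147  ←
  z(0, 9.6) = -105.6
The minimum is at a = 9, b = 6.

a = 9, b = 6, z = -147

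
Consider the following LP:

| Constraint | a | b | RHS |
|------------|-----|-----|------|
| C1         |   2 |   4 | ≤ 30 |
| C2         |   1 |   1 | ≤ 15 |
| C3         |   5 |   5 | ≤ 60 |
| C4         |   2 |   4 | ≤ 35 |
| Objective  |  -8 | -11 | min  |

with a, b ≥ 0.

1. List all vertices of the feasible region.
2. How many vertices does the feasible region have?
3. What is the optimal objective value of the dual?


1. (0, 0), (12, 0), (9, 3), (0, 7.5)
2. 4
3. -105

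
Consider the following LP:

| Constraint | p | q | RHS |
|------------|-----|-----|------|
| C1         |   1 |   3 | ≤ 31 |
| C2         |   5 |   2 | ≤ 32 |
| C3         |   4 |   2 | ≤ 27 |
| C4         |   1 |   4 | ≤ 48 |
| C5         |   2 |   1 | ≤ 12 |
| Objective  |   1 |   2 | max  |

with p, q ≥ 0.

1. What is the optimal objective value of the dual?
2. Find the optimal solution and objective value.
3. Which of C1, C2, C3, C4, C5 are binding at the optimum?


1. 21
2. p = 1, q = 10, z = 21
3. C1, C5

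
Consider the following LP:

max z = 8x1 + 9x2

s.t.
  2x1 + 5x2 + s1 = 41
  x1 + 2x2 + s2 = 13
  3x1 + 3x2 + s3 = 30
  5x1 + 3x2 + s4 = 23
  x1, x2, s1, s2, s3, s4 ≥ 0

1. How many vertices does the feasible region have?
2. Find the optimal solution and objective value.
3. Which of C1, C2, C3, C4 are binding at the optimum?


1. 4
2. x1 = 1, x2 = 6, z = 62
3. C2, C4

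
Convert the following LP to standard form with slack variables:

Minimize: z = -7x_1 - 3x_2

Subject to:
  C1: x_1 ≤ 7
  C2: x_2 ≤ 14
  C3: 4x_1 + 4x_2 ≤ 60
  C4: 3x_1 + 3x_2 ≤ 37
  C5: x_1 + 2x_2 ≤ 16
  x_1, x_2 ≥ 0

min z = -7x_1 - 3x_2

s.t.
  x_1 + s1 = 7
  x_2 + s2 = 14
  4x_1 + 4x_2 + s3 = 60
  3x_1 + 3x_2 + s4 = 37
  x_1 + 2x_2 + s5 = 16
  x_1, x_2, s1, s2, s3, s4, s5 ≥ 0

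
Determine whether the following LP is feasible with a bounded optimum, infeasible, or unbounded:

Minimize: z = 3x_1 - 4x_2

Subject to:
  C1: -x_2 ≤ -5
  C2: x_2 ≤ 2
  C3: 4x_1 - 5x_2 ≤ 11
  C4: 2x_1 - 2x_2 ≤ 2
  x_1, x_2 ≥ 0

Infeasible (no feasible solution exists)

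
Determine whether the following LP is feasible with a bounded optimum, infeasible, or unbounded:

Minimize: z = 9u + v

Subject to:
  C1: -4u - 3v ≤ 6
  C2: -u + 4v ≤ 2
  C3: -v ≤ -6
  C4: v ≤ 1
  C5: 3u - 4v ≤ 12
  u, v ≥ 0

Infeasible (no feasible solution exists)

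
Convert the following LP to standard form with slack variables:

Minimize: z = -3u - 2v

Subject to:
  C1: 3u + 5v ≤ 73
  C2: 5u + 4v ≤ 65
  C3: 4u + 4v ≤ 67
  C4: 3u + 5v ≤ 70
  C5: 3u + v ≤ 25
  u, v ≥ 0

min z = -3u - 2v

s.t.
  3u + 5v + s1 = 73
  5u + 4v + s2 = 65
  4u + 4v + s3 = 67
  3u + 5v + s4 = 70
  3u + v + s5 = 25
  u, v, s1, s2, s3, s4, s5 ≥ 0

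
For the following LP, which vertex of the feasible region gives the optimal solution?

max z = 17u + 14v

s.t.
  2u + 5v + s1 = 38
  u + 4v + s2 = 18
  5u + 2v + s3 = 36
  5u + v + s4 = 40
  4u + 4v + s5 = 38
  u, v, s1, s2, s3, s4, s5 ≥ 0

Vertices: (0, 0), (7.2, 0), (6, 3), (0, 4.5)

Evaluate the objective at each vertex of the feasible region:
  z(0, 0) = 0
  z(7.2, 0) = 122.4
  z(6, 3) = 144  ←
  z(0, 4.5) = 63
The maximum is at u = 6, v = 3.

(6, 3)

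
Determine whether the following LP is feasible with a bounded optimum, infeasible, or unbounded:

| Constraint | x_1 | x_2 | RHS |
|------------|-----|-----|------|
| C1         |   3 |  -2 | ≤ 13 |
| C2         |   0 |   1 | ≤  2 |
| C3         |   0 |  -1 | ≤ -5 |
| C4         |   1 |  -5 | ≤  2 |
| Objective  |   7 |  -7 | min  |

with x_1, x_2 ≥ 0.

Infeasible (no feasible solution exists)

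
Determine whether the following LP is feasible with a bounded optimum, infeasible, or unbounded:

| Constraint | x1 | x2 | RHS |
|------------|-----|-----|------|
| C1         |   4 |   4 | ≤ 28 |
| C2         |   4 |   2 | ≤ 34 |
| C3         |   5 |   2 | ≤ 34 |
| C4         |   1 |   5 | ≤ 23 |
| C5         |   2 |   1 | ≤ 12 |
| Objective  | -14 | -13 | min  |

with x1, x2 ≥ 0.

Feasible with a bounded optimal solution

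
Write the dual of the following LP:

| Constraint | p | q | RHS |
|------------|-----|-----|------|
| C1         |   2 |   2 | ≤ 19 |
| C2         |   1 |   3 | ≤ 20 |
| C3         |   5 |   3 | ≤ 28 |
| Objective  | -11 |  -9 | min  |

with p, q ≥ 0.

Primal min cᵀx s.t. Ax ≤ b, x ≥ 0  →  Dual max −bᵀy s.t. Aᵀy ≥ −c, y ≥ 0.

Maximize: z = -19y1 - 20y2 - 28y3

Subject to:
  2y1 + y2 + 5y3 ≥ 11
  2y1 + 3y2 + 3y3 ≥ 9
  y1, y2, y3 ≥ 0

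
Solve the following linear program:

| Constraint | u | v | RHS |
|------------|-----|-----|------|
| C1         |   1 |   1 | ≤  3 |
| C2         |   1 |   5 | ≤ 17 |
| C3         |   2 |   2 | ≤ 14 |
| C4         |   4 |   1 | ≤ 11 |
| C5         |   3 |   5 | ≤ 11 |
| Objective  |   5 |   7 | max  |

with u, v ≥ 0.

Evaluate the objective at each vertex of the feasible region:
  z(0, 0) = 0
  z(2.75, 0) = 13.75
  z(2.667, 0.3333) = 15.67
  z(2, 1) = 17  ←
  z(0, 2.2) = 15.4
The maximum is at u = 2, v = 1.

u = 2, v = 1, z = 17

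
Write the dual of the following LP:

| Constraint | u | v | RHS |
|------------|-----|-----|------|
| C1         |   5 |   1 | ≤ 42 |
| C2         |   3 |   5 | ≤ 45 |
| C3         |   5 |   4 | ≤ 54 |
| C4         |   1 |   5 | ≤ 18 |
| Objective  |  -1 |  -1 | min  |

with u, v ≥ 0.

Primal min cᵀx s.t. Ax ≤ b, x ≥ 0  →  Dual max −bᵀy s.t. Aᵀy ≥ −c, y ≥ 0.

Maximize: z = -42y1 - 45y2 - 54y3 - 18y4

Subject to:
  5y1 + 3y2 + 5y3 + y4 ≥ 1
  y1 + 5y2 + 4y3 + 5y4 ≥ 1
  y1, y2, y3, y4 ≥ 0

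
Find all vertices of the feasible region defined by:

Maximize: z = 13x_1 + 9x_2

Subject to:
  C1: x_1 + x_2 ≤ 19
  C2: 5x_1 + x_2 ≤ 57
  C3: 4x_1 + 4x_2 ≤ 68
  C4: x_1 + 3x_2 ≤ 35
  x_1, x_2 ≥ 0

(0, 0), (11.4, 0), (10, 7), (8, 9), (0, 11.67)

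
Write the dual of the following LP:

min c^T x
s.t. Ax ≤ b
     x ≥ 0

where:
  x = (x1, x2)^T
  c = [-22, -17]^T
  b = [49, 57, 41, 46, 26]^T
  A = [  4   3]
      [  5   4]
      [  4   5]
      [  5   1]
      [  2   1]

Primal min cᵀx s.t. Ax ≤ b, x ≥ 0  →  Dual max −bᵀy s.t. Aᵀy ≥ −c, y ≥ 0.

Maximize: z = -49y1 - 57y2 - 41y3 - 46y4 - 26y5

Subject to:
  4y1 + 5y2 + 4y3 + 5y4 + 2y5 ≥ 22
  3y1 + 4y2 + 5y3 + y4 + y5 ≥ 17
  y1, y2, y3, y4, y5 ≥ 0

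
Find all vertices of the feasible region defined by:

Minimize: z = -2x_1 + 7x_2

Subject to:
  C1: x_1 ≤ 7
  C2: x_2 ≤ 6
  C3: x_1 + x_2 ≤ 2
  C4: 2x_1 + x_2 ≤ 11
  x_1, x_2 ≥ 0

(0, 0), (2, 0), (0, 2)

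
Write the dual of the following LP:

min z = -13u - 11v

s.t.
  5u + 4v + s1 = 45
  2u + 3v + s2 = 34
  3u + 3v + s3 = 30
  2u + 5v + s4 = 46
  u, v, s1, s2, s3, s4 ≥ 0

Primal min cᵀx s.t. Ax ≤ b, x ≥ 0  →  Dual max −bᵀy s.t. Aᵀy ≥ −c, y ≥ 0.

Maximize: z = -45y1 - 34y2 - 30y3 - 46y4

Subject to:
  5y1 + 2y2 + 3y3 + 2y4 ≥ 13
  4y1 + 3y2 + 3y3 + 5y4 ≥ 11
  y1, y2, y3, y4 ≥ 0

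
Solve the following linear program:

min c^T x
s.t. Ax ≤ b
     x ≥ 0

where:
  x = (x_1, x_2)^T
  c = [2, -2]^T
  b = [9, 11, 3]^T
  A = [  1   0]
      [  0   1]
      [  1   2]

Evaluate the objective at each vertex of the feasible region:
  z(0, 0) = 0
  z(3, 0) = 6
  z(0, 1.5) = -3  ←
The minimum is at x_1 = 0, x_2 = 1.5.

x_1 = 0, x_2 = 1.5, z = -3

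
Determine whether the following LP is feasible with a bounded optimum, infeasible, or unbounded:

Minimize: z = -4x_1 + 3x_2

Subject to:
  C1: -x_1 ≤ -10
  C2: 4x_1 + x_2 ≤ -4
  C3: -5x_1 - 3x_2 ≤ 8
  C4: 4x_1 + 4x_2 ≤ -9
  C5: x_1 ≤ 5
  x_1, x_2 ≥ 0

Infeasible (no feasible solution exists)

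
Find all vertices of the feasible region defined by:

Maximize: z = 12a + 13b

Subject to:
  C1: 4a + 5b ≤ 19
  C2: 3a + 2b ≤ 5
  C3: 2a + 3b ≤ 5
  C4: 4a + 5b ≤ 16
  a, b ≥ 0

(0, 0), (1.667, 0), (1, 1), (0, 1.667)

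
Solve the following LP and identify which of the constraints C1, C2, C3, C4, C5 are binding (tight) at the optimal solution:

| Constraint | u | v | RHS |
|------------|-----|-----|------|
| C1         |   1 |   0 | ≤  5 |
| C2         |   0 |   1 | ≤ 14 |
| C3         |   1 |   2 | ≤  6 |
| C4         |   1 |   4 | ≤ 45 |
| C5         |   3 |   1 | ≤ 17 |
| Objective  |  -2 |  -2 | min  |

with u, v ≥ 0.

At u = 5, v = 0.5, compute slack b - a·x for each constraint:
  C1: 5 − 5 = 0  (binding)
  C2: 14 − 0.5 = 13.5  (slack)
  C3: 6 − 6 = 0  (binding)
  C4: 45 − 7 = 38  (slack)
  C5: 17 − 15.5 = 1.5  (slack)

Optimal: u = 5, v = 0.5
Binding: C1, C3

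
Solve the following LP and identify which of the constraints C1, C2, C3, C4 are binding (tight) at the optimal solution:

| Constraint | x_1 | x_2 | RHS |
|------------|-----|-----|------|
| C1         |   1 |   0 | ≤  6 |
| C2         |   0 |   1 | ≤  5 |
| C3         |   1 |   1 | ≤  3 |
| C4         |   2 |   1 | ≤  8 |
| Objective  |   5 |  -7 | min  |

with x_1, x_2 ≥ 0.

At x_1 = 0, x_2 = 3, compute slack b - a·x for each constraint:
  C1: 6 − 0 = 6  (slack)
  C2: 5 − 3 = 2  (slack)
  C3: 3 − 3 = 0  (binding)
  C4: 8 − 3 = 5  (slack)

Optimal: x_1 = 0, x_2 = 3
Binding: C3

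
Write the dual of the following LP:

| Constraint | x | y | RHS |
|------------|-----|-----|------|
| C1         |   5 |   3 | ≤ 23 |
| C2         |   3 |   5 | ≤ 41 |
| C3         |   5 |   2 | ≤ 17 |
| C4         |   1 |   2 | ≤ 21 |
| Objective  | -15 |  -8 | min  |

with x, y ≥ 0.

Primal min cᵀx s.t. Ax ≤ b, x ≥ 0  →  Dual max −bᵀy s.t. Aᵀy ≥ −c, y ≥ 0.

Maximize: z = -23y1 - 41y2 - 17y3 - 21y4

Subject to:
  5y1 + 3y2 + 5y3 + y4 ≥ 15
  3y1 + 5y2 + 2y3 + 2y4 ≥ 8
  y1, y2, y3, y4 ≥ 0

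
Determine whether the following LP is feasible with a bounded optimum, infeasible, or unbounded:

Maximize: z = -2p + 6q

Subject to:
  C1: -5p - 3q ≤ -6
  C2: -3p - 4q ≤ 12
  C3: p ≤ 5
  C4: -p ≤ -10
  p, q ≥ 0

Infeasible (no feasible solution exists)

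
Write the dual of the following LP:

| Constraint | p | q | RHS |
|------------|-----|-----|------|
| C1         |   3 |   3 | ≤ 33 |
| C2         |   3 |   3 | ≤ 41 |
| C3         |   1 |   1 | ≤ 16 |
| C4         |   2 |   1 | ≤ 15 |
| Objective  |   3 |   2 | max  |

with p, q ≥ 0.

Primal max cᵀx s.t. Ax ≤ b, x ≥ 0  →  Dual min bᵀy s.t. Aᵀy ≥ c, y ≥ 0.

Minimize: z = 33y1 + 41y2 + 16y3 + 15y4

Subject to:
  3y1 + 3y2 + y3 + 2y4 ≥ 3
  3y1 + 3y2 + y3 + y4 ≥ 2
  y1, y2, y3, y4 ≥ 0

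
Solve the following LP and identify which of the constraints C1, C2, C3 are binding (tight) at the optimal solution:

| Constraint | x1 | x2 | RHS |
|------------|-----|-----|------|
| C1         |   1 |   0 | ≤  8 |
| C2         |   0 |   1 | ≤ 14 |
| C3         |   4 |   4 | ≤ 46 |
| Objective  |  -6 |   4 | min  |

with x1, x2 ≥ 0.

At x1 = 8, x2 = 0, compute slack b - a·x for each constraint:
  C1: 8 − 8 = 0  (binding)
  C2: 14 − 0 = 14  (slack)
  C3: 46 − 32 = 14  (slack)

Optimal: x1 = 8, x2 = 0
Binding: C1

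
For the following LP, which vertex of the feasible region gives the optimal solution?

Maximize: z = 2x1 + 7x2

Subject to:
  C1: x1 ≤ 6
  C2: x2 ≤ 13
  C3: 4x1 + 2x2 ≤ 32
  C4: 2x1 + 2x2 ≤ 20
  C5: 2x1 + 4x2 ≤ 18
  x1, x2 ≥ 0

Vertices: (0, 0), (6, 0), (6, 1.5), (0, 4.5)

Evaluate the objective at each vertex of the feasible region:
  z(0, 0) = 0
  z(6, 0) = 12
  z(6, 1.5) = 22.5
  z(0, 4.5) = 31.5  ←
The maximum is at x1 = 0, x2 = 4.5.

(0, 4.5)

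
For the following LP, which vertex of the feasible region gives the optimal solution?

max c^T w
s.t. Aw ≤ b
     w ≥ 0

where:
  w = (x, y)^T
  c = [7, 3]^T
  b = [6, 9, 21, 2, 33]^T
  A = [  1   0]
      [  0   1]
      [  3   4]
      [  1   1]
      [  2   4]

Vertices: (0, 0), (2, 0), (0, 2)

Evaluate the objective at each vertex of the feasible region:
  z(0, 0) = 0
  z(2, 0) = 14  ←
  z(0, 2) = 6
The maximum is at x = 2, y = 0.

(2, 0)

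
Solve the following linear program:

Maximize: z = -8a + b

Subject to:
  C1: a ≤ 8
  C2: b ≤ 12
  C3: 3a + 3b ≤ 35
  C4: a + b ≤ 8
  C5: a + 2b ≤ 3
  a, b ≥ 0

Evaluate the objective at each vertex of the feasible region:
  z(0, 0) = 0
  z(3, 0) = -24
  z(0, 1.5) = 1.5  ←
The maximum is at a = 0, b = 1.5.

a = 0, b = 1.5, z = 1.5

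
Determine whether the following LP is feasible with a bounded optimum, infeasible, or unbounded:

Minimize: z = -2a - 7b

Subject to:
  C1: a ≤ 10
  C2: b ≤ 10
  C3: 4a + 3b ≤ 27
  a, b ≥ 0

Feasible with a bounded optimal solution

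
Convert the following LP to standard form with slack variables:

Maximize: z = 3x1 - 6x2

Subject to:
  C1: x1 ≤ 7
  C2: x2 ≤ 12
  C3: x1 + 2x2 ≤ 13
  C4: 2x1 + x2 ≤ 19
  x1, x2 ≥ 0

max z = 3x1 - 6x2

s.t.
  x1 + s1 = 7
  x2 + s2 = 12
  x1 + 2x2 + s3 = 13
  2x1 + x2 + s4 = 19
  x1, x2, s1, s2, s3, s4 ≥ 0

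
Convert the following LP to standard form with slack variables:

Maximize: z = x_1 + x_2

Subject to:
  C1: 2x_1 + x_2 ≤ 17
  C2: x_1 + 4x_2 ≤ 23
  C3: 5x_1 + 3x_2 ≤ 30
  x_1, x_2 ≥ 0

max z = x_1 + x_2

s.t.
  2x_1 + x_2 + s1 = 17
  x_1 + 4x_2 + s2 = 23
  5x_1 + 3x_2 + s3 = 30
  x_1, x_2, s1, s2, s3 ≥ 0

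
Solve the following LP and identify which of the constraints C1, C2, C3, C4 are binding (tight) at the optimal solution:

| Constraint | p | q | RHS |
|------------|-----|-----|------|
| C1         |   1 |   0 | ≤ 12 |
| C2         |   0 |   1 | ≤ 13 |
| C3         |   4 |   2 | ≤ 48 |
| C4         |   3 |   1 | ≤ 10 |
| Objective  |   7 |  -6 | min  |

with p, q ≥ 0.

At p = 0, q = 10, compute slack b - a·x for each constraint:
  C1: 12 − 0 = 12  (slack)
  C2: 13 − 10 = 3  (slack)
  C3: 48 − 20 = 28  (slack)
  C4: 10 − 10 = 0  (binding)

Optimal: p = 0, q = 10
Binding: C4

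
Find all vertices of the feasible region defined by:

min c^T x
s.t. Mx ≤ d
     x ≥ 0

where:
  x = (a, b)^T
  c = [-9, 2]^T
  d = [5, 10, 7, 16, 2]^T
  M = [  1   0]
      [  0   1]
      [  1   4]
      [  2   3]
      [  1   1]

(0, 0), (2, 0), (0.3333, 1.667), (0, 1.75)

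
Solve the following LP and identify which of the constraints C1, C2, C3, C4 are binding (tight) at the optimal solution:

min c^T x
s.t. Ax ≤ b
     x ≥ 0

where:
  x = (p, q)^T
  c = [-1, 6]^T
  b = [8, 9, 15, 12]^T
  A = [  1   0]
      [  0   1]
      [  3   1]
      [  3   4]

At p = 4, q = 0, compute slack b - a·x for each constraint:
  C1: 8 − 4 = 4  (slack)
  C2: 9 − 0 = 9  (slack)
  C3: 15 − 12 = 3  (slack)
  C4: 12 − 12 = 0  (binding)

Optimal: p = 4, q = 0
Binding: C4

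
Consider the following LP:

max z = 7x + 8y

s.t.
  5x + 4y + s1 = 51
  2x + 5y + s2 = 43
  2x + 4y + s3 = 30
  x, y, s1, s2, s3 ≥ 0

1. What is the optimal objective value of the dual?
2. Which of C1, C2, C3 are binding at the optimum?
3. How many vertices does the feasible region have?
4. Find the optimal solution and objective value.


1. 81
2. C1, C3
3. 4
4. x = 7, y = 4, z = 81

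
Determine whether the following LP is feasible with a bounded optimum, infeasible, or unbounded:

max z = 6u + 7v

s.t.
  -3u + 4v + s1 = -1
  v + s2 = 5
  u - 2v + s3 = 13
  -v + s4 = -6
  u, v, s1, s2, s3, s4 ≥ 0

Infeasible (no feasible solution exists)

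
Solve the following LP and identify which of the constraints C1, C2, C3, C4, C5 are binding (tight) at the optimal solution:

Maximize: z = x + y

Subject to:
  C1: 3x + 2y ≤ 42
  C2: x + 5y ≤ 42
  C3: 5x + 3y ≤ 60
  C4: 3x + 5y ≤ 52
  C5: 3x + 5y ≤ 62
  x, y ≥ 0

At x = 9, y = 5, compute slack b - a·x for each constraint:
  C1: 42 − 37 = 5  (slack)
  C2: 42 − 34 = 8  (slack)
  C3: 60 − 60 = 0  (binding)
  C4: 52 − 52 = 0  (binding)
  C5: 62 − 52 = 10  (slack)

Optimal: x = 9, y = 5
Binding: C3, C4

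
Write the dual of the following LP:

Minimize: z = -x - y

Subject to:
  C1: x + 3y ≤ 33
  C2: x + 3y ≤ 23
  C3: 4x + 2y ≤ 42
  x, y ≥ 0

Primal min cᵀx s.t. Ax ≤ b, x ≥ 0  →  Dual max −bᵀy s.t. Aᵀy ≥ −c, y ≥ 0.

Maximize: z = -33y1 - 23y2 - 42y3

Subject to:
  y1 + y2 + 4y3 ≥ 1
  3y1 + 3y2 + 2y3 ≥ 1
  y1, y2, y3 ≥ 0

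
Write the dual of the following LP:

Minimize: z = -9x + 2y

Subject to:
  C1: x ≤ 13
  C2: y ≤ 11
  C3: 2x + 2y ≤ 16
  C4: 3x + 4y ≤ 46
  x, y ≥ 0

Primal min cᵀx s.t. Ax ≤ b, x ≥ 0  →  Dual max −bᵀy s.t. Aᵀy ≥ −c, y ≥ 0.

Maximize: z = -13y1 - 11y2 - 16y3 - 46y4

Subject to:
  y1 + 2y3 + 3y4 ≥ 9
  y2 + 2y3 + 4y4 ≥ -2
  y1, y2, y3, y4 ≥ 0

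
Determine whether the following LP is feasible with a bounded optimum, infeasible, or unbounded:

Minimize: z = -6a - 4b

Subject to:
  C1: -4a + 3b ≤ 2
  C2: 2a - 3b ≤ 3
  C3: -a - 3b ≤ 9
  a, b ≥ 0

Unbounded (objective can decrease without bound)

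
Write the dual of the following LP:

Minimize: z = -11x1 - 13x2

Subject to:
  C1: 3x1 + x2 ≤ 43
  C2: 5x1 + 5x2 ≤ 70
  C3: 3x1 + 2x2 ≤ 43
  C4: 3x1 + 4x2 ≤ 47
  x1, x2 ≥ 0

Primal min cᵀx s.t. Ax ≤ b, x ≥ 0  →  Dual max −bᵀy s.t. Aᵀy ≥ −c, y ≥ 0.

Maximize: z = -43y1 - 70y2 - 43y3 - 47y4

Subject to:
  3y1 + 5y2 + 3y3 + 3y4 ≥ 11
  y1 + 5y2 + 2y3 + 4y4 ≥ 13
  y1, y2, y3, y4 ≥ 0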